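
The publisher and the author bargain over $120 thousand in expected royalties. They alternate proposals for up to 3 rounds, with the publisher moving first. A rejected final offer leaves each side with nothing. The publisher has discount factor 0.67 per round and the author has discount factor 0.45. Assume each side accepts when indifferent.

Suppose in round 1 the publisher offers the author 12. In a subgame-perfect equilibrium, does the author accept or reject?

Reject

Round 3 (the publisher proposes): the author will accept anything ≥ 0, so the publisher offers 0 and keeps 120.
Round 2 (the author proposes): the publisher can get 120 next round, worth 0.67 × 120 = 80.4 now. The author offers 80.4 and keeps 120 − 80.4 = 39.6.
So by rejecting in round 1, the author gets 39.6 next round, worth 0.45 × 39.6 = 17.82 now.
Offer 12 < 17.82, so the author rejects.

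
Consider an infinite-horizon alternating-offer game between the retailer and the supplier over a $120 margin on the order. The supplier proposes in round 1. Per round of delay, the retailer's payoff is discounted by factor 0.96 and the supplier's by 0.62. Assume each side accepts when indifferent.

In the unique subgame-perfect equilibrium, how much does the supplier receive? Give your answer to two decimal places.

Let x be the supplier's share when the supplier proposes and y be the retailer's share when the retailer proposes.
The retailer accepts iff offered ≥ 0.96·y, so x = 120 − 0.96y. Symmetrically y = 120 − 0.62x.
Substituting: x = 120 − 0.96(120 − 0.62x), giving x(1 − 0.62·0.96) = 120(1 − 0.96).
So x = 120 × 0.04 / 0.4048 ≈ 11.8577, and the retailer receives 120 − x ≈ 108.1423.

11.86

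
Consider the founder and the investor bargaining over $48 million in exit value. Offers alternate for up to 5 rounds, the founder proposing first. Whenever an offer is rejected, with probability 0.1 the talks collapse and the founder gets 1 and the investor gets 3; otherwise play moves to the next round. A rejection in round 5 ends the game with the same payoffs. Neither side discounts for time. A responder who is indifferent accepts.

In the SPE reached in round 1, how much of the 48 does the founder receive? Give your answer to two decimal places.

37.83

Round 5 (the founder proposes): the investor gets 3 if talks fail, so the founder offers 3 and keeps 45.
Round 4 (the investor proposes): rejecting gives the founder an expected 0.9 × 45 + 0.1 × 1 = 40.6, so the investor offers 40.6, keeping 7.4.
Round 3 (the founder proposes): rejecting gives the investor an expected 0.9 × 7.4 + 0.1 × 3 = 6.96. The founder offers 6.96 and keeps 48 − 6.96 = 41.04.
Round 2 (the investor proposes): rejecting gives the founder an expected 0.9 × 41.04 + 0.1 × 1 = 37.036; the investor offers that and keeps 10.964.
Round 1 (the founder proposes): rejecting gives the investor an expected 0.9 × 10.964 + 0.1 × 3 = 10.1676. The founder offers 10.1676 and keeps 48 − 10.1676 = 37.8324.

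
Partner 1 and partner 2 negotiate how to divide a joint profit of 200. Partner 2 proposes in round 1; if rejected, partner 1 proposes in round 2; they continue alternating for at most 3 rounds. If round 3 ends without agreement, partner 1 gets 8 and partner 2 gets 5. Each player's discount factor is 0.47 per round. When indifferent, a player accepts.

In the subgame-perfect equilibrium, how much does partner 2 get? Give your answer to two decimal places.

148.41

By backward induction:
Round 3 (partner 2 proposes): partner 1 gets 8 if talks fail, so partner 2 offers 8 and keeps 192.
Round 2 (partner 1 proposes): partner 2 can get 192 next round, worth 0.47 × 192 = 90.24 now; partner 1 offers that and keeps 109.76.
Round 1 (partner 2 proposes): partner 1 can get 109.76 next round, worth 0.47 × 109.76 = 51.5872 now; partner 2 offers that and keeps 148.4128.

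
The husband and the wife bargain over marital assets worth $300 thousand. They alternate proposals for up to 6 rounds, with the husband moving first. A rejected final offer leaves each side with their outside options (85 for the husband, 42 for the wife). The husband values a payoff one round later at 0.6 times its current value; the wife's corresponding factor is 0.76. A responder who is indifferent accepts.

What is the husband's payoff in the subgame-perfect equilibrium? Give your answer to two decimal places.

Round 6 (the wife proposes): the husband gets 85 if talks fail, so the wife offers 85 and keeps 215.
Round 5 (the husband proposes): the wife can get 215 next round, worth 0.76 × 215 = 163.4 now, so the husband offers 163.4, keeping 136.6.
Round 4 (the wife proposes): the husband can get 136.6 next round, worth 0.6 × 136.6 = 81.96 now; the wife offers that and keeps 218.04.
Round 3 (the husband proposes): the wife can get 218.04 next round, worth 0.76 × 218.04 = 165.7104 now. The husband offers 165.7104 and keeps 300 − 165.7104 = 134.2896.
Round 2 (the wife proposes): the husband can get 134.2896 next round, worth 0.6 × 134.2896 = 80.57376 now. The wife offers 80.57376 and keeps 300 − 80.57376 = 219.42624.
Round 1 (the husband proposes): the wife can get 219.42624 next round, worth 0.76 × 219.42624 = 166.7639424 now. The husband offers 166.7639424 and keeps 300 − 166.7639424 = 133.2360576.

133.24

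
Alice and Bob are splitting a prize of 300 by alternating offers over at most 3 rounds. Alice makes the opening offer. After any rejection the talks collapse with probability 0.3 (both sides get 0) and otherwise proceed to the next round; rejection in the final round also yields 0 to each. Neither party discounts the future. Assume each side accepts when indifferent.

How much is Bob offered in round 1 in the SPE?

By backward induction:
Round 3 (Alice proposes): Bob will accept anything ≥ 0, so Alice offers 0 and keeps 300.
Round 2 (Bob proposes): rejecting gives Alice an expected 0.7 × 300 = 210. Bob offers 210 and keeps 300 − 210 = 90.
Round 1 (Alice proposes): rejecting gives Bob an expected 0.7 × 90 = 63. Alice offers 63 and keeps 300 − 63 = 237.

63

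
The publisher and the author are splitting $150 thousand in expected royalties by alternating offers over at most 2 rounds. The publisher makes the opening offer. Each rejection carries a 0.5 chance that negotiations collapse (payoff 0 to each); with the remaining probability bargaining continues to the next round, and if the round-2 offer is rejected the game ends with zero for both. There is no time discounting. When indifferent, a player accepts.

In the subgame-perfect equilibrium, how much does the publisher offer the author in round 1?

75

By backward induction:
Round 2 (the author proposes): rejection yields 0 for the publisher; the author offers 0 and keeps 150.
Round 1 (the publisher proposes): rejecting gives the author an expected 0.5 × 150 = 75. The publisher offers 75 and keeps 150 − 75 = 75.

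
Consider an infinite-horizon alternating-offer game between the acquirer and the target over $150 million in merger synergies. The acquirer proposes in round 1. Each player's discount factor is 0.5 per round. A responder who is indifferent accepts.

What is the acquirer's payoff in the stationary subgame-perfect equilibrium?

Let x be the acquirer's share when the acquirer proposes and y be the target's share when the target proposes.
The target accepts iff offered ≥ 0.5·y, so x = 150 − 0.5y. Symmetrically y = 150 − 0.5x.
Substituting: x = 150 − 0.5(150 − 0.5x), giving x(1 − 0.5·0.5) = 150(1 − 0.5).
So x = 150 × 0.5 / 0.75 = 100, and the target receives 150 − x = 50.

100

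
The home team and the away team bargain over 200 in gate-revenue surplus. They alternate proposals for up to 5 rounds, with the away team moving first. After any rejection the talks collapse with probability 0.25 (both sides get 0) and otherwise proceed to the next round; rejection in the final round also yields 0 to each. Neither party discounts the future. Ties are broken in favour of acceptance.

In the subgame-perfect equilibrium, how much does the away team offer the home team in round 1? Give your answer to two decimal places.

Round 5 (the away team proposes): the home team will accept anything ≥ 0, so the away team offers 0 and keeps 200.
Round 4 (the home team proposes): rejecting gives the away team an expected 0.75 × 200 = 150, so the home team offers 150, keeping 50.
Round 3 (the away team proposes): rejecting gives the home team an expected 0.75 × 50 = 37.5; the away team offers that and keeps 162.5.
Round 2 (the home team proposes): rejecting gives the away team an expected 0.75 × 162.5 = 121.875; the home team offers that and keeps 78.125.
Round 1 (the away team proposes): rejecting gives the home team an expected 0.75 × 78.125 = 58.59375. The away team offers 58.59375 and keeps 200 − 58.59375 = 141.40625.

58.59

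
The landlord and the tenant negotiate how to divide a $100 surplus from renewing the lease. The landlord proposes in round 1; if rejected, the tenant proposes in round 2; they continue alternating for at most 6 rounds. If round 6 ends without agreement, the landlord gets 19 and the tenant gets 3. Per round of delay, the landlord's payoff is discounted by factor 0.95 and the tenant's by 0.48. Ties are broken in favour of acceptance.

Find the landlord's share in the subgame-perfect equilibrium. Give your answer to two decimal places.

Round 6 (the tenant proposes): the landlord gets 19 if talks fail, so the tenant offers 19 and keeps 81.
Round 5 (the landlord proposes): the tenant can get 81 next round, worth 0.48 × 81 = 38.88 now; the landlord offers that and keeps 61.12.
Round 4 (the tenant proposes): the landlord can get 61.12 next round, worth 0.95 × 61.12 = 58.064 now. The tenant offers 58.064 and keeps 100 − 58.064 = 41.936.
Round 3 (the landlord proposes): the tenant can get 41.936 next round, worth 0.48 × 41.936 = 20.12928 now. The landlord offers 20.12928 and keeps 100 − 20.12928 = 79.87072.
Round 2 (the tenant proposes): the landlord can get 79.87072 next round, worth 0.95 × 79.87072 = 75.877184 now, so the tenant offers 75.877184, keeping 24.122816.
Round 1 (the landlord proposes): the tenant can get 24.122816 next round, worth 0.48 × 24.122816 = 11.57895168 now, so the landlord offers 11.57895168, keeping 88.42104832.

88.42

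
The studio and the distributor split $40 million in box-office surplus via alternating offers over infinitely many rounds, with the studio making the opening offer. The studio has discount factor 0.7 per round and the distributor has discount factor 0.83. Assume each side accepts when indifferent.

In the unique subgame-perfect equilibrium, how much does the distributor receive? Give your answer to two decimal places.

Let x be the studio's share when the studio proposes and y be the distributor's share when the distributor proposes.
The distributor accepts iff offered ≥ 0.83·y, so x = 40 − 0.83y. Symmetrically y = 40 − 0.7x.
Substituting: x = 40 − 0.83(40 − 0.7x), giving x(1 − 0.7·0.83) = 40(1 − 0.83).
So x = 40 × 0.17 / 0.419 ≈ 16.2291, and the distributor receives 40 − x ≈ 23.7709.

23.77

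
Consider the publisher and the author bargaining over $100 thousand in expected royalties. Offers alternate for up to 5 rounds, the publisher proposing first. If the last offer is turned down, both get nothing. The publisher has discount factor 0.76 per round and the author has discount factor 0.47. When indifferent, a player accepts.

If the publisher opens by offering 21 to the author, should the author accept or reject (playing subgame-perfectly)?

Accept

Round 5 (the publisher proposes): the author will accept anything ≥ 0, so the publisher offers 0 and keeps 100.
Round 4 (the author proposes): the publisher can get 100 next round, worth 0.76 × 100 = 76 now, so the author offers 76, keeping 24.
Round 3 (the publisher proposes): the author can get 24 next round, worth 0.47 × 24 = 11.28 now. The publisher offers 11.28 and keeps 100 − 11.28 = 88.72.
Round 2 (the author proposes): the publisher can get 88.72 next round, worth 0.76 × 88.72 = 67.4272 now. The author offers 67.4272 and keeps 100 − 67.4272 = 32.5728.
So by rejecting in round 1, the author gets 32.5728 next round, worth 0.47 × 32.5728 = 15.309216 now.
Offer 21 ≥ 15.309216, so the author accepts.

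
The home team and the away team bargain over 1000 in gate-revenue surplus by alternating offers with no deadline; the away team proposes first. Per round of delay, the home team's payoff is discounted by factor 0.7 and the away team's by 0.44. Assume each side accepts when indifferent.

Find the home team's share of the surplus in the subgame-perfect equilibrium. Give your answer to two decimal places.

566.47

Let x be the away team's share when the away team proposes and y be the home team's share when the home team proposes.
The home team accepts iff offered ≥ 0.7·y, so x = 1000 − 0.7y. Symmetrically y = 1000 − 0.44x.
Substituting: x = 1000 − 0.7(1000 − 0.44x), giving x(1 − 0.44·0.7) = 1000(1 − 0.7).
So x = 1000 × 0.3 / 0.692 ≈ 433.5260, and the home team receives 1000 − x ≈ 566.4740.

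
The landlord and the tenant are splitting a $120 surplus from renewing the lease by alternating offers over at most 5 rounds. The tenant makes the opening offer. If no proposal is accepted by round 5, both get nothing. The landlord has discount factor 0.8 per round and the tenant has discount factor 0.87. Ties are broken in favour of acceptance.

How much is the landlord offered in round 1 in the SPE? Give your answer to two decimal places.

Round 5 (the tenant proposes): the landlord will accept anything ≥ 0, so the tenant offers 0 and keeps 120.
Round 4 (the landlord proposes): the tenant can get 120 next round, worth 0.87 × 120 = 104.4 now; the landlord offers that and keeps 15.6.
Round 3 (the tenant proposes): the landlord can get 15.6 next round, worth 0.8 × 15.6 = 12.48 now; the tenant offers that and keeps 107.52.
Round 2 (the landlord proposes): the tenant can get 107.52 next round, worth 0.87 × 107.52 = 93.5424 now, so the landlord offers 93.5424, keeping 26.4576.
Round 1 (the tenant proposes): the landlord can get 26.4576 next round, worth 0.8 × 26.4576 = 21.16608 now; the tenant offers that and keeps 98.83392.

21.17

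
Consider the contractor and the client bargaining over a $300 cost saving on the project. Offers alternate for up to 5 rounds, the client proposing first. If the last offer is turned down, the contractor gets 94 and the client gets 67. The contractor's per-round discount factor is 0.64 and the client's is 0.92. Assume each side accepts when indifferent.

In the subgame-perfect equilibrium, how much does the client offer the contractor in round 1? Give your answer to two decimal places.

56.99

Round 5 (the client proposes): the contractor gets 94 if talks fail, so the client offers 94 and keeps 206.
Round 4 (the contractor proposes): the client can get 206 next round, worth 0.92 × 206 = 189.52 now; the contractor offers that and keeps 110.48.
Round 3 (the client proposes): the contractor can get 110.48 next round, worth 0.64 × 110.48 = 70.7072 now. The client offers 70.7072 and keeps 300 − 70.7072 = 229.2928.
Round 2 (the contractor proposes): the client can get 229.2928 next round, worth 0.92 × 229.2928 = 210.949376 now. The contractor offers 210.949376 and keeps 300 − 210.949376 = 89.050624.
Round 1 (the client proposes): the contractor can get 89.050624 next round, worth 0.64 × 89.050624 = 56.99239936 now. The client offers 56.99239936 and keeps 300 − 56.99239936 = 243.00760064.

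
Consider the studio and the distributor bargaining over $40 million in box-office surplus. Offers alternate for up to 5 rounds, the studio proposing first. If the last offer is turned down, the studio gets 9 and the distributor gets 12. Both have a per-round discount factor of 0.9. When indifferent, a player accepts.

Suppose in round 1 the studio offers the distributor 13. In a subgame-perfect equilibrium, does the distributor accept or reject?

Reject

Round 5 (the studio proposes): the distributor gets 12 if talks fail, so the studio offers 12 and keeps 28.
Round 4 (the distributor proposes): the studio can get 28 next round, worth 0.9 × 28 = 25.2 now; the distributor offers that and keeps 14.8.
Round 3 (the studio proposes): the distributor can get 14.8 next round, worth 0.9 × 14.8 = 13.32 now; the studio offers that and keeps 26.68.
Round 2 (the distributor proposes): the studio can get 26.68 next round, worth 0.9 × 26.68 = 24.012 now, so the distributor offers 24.012, keeping 15.988.
So by rejecting in round 1, the distributor gets 15.988 next round, worth 0.9 × 15.988 = 14.3892 now.
Offer 13 < 14.3892, so the distributor rejects.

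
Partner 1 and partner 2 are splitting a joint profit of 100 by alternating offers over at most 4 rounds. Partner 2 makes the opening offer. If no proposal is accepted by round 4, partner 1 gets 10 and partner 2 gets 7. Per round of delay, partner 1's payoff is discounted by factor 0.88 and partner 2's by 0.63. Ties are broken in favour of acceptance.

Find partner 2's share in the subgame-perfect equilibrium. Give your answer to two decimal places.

22.07

By backward induction:
Round 4 (partner 1 proposes): partner 2 gets 7 if talks fail, so partner 1 offers 7 and keeps 93.
Round 3 (partner 2 proposes): partner 1 can get 93 next round, worth 0.88 × 93 = 81.84 now, so partner 2 offers 81.84, keeping 18.16.
Round 2 (partner 1 proposes): partner 2 can get 18.16 next round, worth 0.63 × 18.16 = 11.4408 now; partner 1 offers that and keeps 88.5592.
Round 1 (partner 2 proposes): partner 1 can get 88.5592 next round, worth 0.88 × 88.5592 = 77.932096 now. Partner 2 offers 77.932096 and keeps 100 − 77.932096 = 22.067904.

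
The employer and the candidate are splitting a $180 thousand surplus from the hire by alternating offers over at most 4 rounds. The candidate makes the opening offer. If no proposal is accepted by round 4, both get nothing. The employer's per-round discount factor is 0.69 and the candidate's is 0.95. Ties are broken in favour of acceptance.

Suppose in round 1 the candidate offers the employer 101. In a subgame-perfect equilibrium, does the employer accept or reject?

Accept

Round 4 (the employer proposes): rejection yields 0 for the candidate; the employer offers 0 and keeps 180.
Round 3 (the candidate proposes): the employer can get 180 next round, worth 0.69 × 180 = 124.2 now. The candidate offers 124.2 and keeps 180 − 124.2 = 55.8.
Round 2 (the employer proposes): the candidate can get 55.8 next round, worth 0.95 × 55.8 = 53.01 now; the employer offers that and keeps 126.99.
So by rejecting in round 1, the employer gets 126.99 next round, worth 0.69 × 126.99 = 87.6231 now.
Offer 101 ≥ 87.6231, so the employer accepts.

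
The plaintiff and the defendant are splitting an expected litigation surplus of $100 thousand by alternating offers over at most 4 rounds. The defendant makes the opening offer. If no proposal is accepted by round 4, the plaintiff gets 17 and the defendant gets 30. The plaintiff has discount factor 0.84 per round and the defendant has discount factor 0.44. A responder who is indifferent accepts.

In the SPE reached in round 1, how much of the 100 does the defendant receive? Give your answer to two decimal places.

By backward induction:
Round 4 (the plaintiff proposes): the defendant gets 30 if talks fail, so the plaintiff offers 30 and keeps 70.
Round 3 (the defendant proposes): the plaintiff can get 70 next round, worth 0.84 × 70 = 58.8 now. The defendant offers 58.8 and keeps 100 − 58.8 = 41.2.
Round 2 (the plaintiff proposes): the defendant can get 41.2 next round, worth 0.44 × 41.2 = 18.128 now, so the plaintiff offers 18.128, keeping 81.872.
Round 1 (the defendant proposes): the plaintiff can get 81.872 next round, worth 0.84 × 81.872 = 68.77248 now; the defendant offers that and keeps 31.22752.

31.23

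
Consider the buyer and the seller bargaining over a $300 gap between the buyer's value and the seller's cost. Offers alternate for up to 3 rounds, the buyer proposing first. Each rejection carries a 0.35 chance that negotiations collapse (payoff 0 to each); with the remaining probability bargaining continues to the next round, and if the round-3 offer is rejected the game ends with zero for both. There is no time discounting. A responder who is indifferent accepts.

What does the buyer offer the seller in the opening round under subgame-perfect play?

Round 3 (the buyer proposes): the seller will accept anything ≥ 0, so the buyer offers 0 and keeps 300.
Round 2 (the seller proposes): rejecting gives the buyer an expected 0.65 × 300 = 195, so the seller offers 195, keeping 105.
Round 1 (the buyer proposes): rejecting gives the seller an expected 0.65 × 105 = 68.25; the buyer offers that and keeps 231.75.

68.25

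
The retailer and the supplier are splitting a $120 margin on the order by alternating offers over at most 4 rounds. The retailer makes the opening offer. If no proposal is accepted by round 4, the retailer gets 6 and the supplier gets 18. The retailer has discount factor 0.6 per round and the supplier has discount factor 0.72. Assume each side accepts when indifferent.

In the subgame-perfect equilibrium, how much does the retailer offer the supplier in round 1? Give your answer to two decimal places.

70.02

Round 4 (the supplier proposes): the retailer gets 6 if talks fail, so the supplier offers 6 and keeps 114.
Round 3 (the retailer proposes): the supplier can get 114 next round, worth 0.72 × 114 = 82.08 now, so the retailer offers 82.08, keeping 37.92.
Round 2 (the supplier proposes): the retailer can get 37.92 next round, worth 0.6 × 37.92 = 22.752 now. The supplier offers 22.752 and keeps 120 − 22.752 = 97.248.
Round 1 (the retailer proposes): the supplier can get 97.248 next round, worth 0.72 × 97.248 = 70.01856 now. The retailer offers 70.01856 and keeps 120 − 70.01856 = 49.98144.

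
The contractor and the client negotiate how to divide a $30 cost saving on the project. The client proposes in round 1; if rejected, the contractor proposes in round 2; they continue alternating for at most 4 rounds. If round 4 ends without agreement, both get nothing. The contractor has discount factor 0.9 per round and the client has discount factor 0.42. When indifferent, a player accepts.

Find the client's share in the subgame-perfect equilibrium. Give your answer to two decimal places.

Solve by backward induction from round 4.
Round 4 (the contractor proposes): the client will accept anything ≥ 0, so the contractor offers 0 and keeps 30.
Round 3 (the client proposes): the contractor can get 30 next round, worth 0.9 × 30 = 27 now; the client offers that and keeps 3.
Round 2 (the contractor proposes): the client can get 3 next round, worth 0.42 × 3 = 1.26 now. The contractor offers 1.26 and keeps 30 − 1.26 = 28.74.
Round 1 (the client proposes): the contractor can get 28.74 next round, worth 0.9 × 28.74 = 25.866 now; the client offers that and keeps 4.134.

4.13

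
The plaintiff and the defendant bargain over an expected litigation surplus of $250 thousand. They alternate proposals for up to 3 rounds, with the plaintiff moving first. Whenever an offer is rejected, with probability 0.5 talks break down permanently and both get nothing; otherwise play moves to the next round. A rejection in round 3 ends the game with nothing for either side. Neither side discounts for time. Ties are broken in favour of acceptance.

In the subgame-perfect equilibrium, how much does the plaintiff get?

187.5

By backward induction:
Round 3 (the plaintiff proposes): the defendant will accept anything ≥ 0, so the plaintiff offers 0 and keeps 250.
Round 2 (the defendant proposes): rejecting gives the plaintiff an expected 0.5 × 250 = 125, so the defendant offers 125, keeping 125.
Round 1 (the plaintiff proposes): rejecting gives the defendant an expected 0.5 × 125 = 62.5. The plaintiff offers 62.5 and keeps 250 − 62.5 = 187.5.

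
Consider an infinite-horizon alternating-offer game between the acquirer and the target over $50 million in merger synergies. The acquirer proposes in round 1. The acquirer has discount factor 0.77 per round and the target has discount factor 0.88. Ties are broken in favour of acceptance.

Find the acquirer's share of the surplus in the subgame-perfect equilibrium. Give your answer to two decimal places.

18.61

Let x be the acquirer's share when the acquirer proposes and y be the target's share when the target proposes.
The target accepts iff offered ≥ 0.88·y, so x = 50 − 0.88y. Symmetrically y = 50 − 0.77x.
Substituting: x = 50 − 0.88(50 − 0.77x), giving x(1 − 0.77·0.88) = 50(1 − 0.88).
So x = 50 × 0.12 / 0.3224 ≈ 18.6104, and the target receives 50 − x ≈ 31.3896.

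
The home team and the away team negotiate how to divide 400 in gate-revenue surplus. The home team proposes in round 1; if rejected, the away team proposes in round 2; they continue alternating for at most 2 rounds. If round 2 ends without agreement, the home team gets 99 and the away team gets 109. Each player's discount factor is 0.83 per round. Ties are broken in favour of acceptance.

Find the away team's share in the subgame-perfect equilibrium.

By backward induction:
Round 2 (the away team proposes): the home team gets 99 if talks fail, so the away team offers 99 and keeps 301.
Round 1 (the home team proposes): the away team can get 301 next round, worth 0.83 × 301 = 249.83 now; the home team offers that and keeps 150.17.

249.83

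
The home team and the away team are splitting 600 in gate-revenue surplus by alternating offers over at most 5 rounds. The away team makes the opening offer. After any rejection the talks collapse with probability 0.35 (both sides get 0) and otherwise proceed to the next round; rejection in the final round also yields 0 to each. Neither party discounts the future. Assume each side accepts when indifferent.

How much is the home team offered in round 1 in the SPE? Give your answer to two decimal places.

194.17

Round 5 (the away team proposes): rejection yields 0 for the home team; the away team offers 0 and keeps 600.
Round 4 (the home team proposes): rejecting gives the away team an expected 0.65 × 600 = 390. The home team offers 390 and keeps 600 − 390 = 210.
Round 3 (the away team proposes): rejecting gives the home team an expected 0.65 × 210 = 136.5; the away team offers that and keeps 463.5.
Round 2 (the home team proposes): rejecting gives the away team an expected 0.65 × 463.5 = 301.275; the home team offers that and keeps 298.725.
Round 1 (the away team proposes): rejecting gives the home team an expected 0.65 × 298.725 = 194.17125; the away team offers that and keeps 405.82875.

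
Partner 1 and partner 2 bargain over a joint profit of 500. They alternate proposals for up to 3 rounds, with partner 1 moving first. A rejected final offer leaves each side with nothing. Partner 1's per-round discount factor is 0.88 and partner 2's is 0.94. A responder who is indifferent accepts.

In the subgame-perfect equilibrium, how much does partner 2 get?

Round 3 (partner 1 proposes): rejection yields 0 for partner 2; partner 1 offers 0 and keeps 500.
Round 2 (partner 2 proposes): partner 1 can get 500 next round, worth 0.88 × 500 = 440 now; partner 2 offers that and keeps 60.
Round 1 (partner 1 proposes): partner 2 can get 60 next round, worth 0.94 × 60 = 56.4 now. Partner 1 offers 56.4 and keeps 500 − 56.4 = 443.6.

56.4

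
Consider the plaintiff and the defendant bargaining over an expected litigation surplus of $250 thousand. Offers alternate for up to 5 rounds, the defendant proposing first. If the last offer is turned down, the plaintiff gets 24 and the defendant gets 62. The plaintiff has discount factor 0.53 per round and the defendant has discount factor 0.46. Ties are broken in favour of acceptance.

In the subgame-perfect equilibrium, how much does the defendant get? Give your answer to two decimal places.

Round 5 (the defendant proposes): the plaintiff gets 24 if talks fail, so the defendant offers 24 and keeps 226.
Round 4 (the plaintiff proposes): the defendant can get 226 next round, worth 0.46 × 226 = 103.96 now. The plaintiff offers 103.96 and keeps 250 − 103.96 = 146.04.
Round 3 (the defendant proposes): the plaintiff can get 146.04 next round, worth 0.53 × 146.04 = 77.4012 now. The defendant offers 77.4012 and keeps 250 − 77.4012 = 172.5988.
Round 2 (the plaintiff proposes): the defendant can get 172.5988 next round, worth 0.46 × 172.5988 = 79.395448 now. The plaintiff offers 79.395448 and keeps 250 − 79.395448 = 170.604552.
Round 1 (the defendant proposes): the plaintiff can get 170.604552 next round, worth 0.53 × 170.604552 = 90.42041256 now; the defendant offers that and keeps 159.57958744.

159.58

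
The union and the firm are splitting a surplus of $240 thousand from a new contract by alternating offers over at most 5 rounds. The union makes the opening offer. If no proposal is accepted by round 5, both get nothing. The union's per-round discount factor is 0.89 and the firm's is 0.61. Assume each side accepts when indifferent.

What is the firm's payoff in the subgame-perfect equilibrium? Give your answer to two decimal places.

Round 5 (the union proposes): rejection yields 0 for the firm; the union offers 0 and keeps 240.
Round 4 (the firm proposes): the union can get 240 next round, worth 0.89 × 240 = 213.6 now. The firm offers 213.6 and keeps 240 − 213.6 = 26.4.
Round 3 (the union proposes): the firm can get 26.4 next round, worth 0.61 × 26.4 = 16.104 now. The union offers 16.104 and keeps 240 − 16.104 = 223.896.
Round 2 (the firm proposes): the union can get 223.896 next round, worth 0.89 × 223.896 = 199.26744 now, so the firm offers 199.26744, keeping 40.73256.
Round 1 (the union proposes): the firm can get 40.73256 next round, worth 0.61 × 40.73256 = 24.8468616 now; the union offers that and keeps 215.1531384.

24.85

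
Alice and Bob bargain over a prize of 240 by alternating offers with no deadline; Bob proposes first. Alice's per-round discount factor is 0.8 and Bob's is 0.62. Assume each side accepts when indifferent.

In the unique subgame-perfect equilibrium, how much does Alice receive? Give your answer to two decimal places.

Let x be Bob's share when Bob proposes and y be Alice's share when Alice proposes.
Alice accepts iff offered ≥ 0.8·y, so x = 240 − 0.8y. Symmetrically y = 240 − 0.62x.
Substituting: x = 240 − 0.8(240 − 0.62x), giving x(1 − 0.62·0.8) = 240(1 − 0.8).
So x = 240 × 0.2 / 0.504 ≈ 95.2381, and Alice receives 240 − x ≈ 144.7619.

144.76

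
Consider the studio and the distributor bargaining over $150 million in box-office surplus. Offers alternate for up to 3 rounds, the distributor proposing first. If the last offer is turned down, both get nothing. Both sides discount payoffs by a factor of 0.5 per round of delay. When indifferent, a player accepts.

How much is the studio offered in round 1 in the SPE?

Round 3 (the distributor proposes): rejection yields 0 for the studio; the distributor offers 0 and keeps 150.
Round 2 (the studio proposes): the distributor can get 150 next round, worth 0.5 × 150 = 75 now; the studio offers that and keeps 75.
Round 1 (the distributor proposes): the studio can get 75 next round, worth 0.5 × 75 = 37.5 now. The distributor offers 37.5 and keeps 150 − 37.5 = 112.5.

37.5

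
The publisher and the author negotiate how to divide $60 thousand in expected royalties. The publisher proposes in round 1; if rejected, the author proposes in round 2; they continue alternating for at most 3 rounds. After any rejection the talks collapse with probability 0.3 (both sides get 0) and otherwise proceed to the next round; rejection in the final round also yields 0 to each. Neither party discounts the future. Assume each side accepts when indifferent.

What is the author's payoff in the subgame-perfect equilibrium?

12.6

By backward induction:
Round 3 (the publisher proposes): the author will accept anything ≥ 0, so the publisher offers 0 and keeps 60.
Round 2 (the author proposes): rejecting gives the publisher an expected 0.7 × 60 = 42, so the author offers 42, keeping 18.
Round 1 (the publisher proposes): rejecting gives the author an expected 0.7 × 18 = 12.6. The publisher offers 12.6 and keeps 60 − 12.6 = 47.4.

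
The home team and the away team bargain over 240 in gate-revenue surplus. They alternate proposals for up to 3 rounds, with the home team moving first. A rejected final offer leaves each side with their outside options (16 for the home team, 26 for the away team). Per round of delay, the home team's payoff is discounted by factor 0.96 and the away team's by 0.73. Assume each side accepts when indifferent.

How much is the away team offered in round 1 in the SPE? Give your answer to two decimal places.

By backward induction:
Round 3 (the home team proposes): the away team gets 26 if talks fail, so the home team offers 26 and keeps 214.
Round 2 (the away team proposes): the home team can get 214 next round, worth 0.96 × 214 = 205.44 now. The away team offers 205.44 and keeps 240 − 205.44 = 34.56.
Round 1 (the home team proposes): the away team can get 34.56 next round, worth 0.73 × 34.56 = 25.2288 now; the home team offers that and keeps 214.7712.

25.23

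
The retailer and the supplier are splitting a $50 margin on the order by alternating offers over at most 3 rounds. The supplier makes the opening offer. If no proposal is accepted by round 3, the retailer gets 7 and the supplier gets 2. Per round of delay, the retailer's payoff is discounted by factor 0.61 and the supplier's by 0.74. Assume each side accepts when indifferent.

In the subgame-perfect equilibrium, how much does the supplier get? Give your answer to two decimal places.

Work backward from the last round.
Round 3 (the supplier proposes): the retailer gets 7 if talks fail, so the supplier offers 7 and keeps 43.
Round 2 (the retailer proposes): the supplier can get 43 next round, worth 0.74 × 43 = 31.82 now, so the retailer offers 31.82, keeping 18.18.
Round 1 (the supplier proposes): the retailer can get 18.18 next round, worth 0.61 × 18.18 = 11.0898 now; the supplier offers that and keeps 38.9102.

38.91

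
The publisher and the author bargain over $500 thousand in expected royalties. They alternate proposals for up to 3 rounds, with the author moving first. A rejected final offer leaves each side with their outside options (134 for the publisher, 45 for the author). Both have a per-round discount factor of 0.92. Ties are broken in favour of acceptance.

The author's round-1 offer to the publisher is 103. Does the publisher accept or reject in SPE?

Round 3 (the author proposes): the publisher gets 134 if talks fail, so the author offers 134 and keeps 366.
Round 2 (the publisher proposes): the author can get 366 next round, worth 0.92 × 366 = 336.72 now; the publisher offers that and keeps 163.28.
So by rejecting in round 1, the publisher gets 163.28 next round, worth 0.92 × 163.28 = 150.2176 now.
Offer 103 < 150.2176, so the publisher rejects.

Reject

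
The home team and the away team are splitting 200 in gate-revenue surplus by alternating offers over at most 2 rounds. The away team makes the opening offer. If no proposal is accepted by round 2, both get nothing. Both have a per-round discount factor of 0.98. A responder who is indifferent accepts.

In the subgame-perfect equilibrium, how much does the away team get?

Solve by backward induction from round 2.
Round 2 (the home team proposes): rejection yields 0 for the away team; the home team offers 0 and keeps 200.
Round 1 (the away team proposes): the home team can get 200 next round, worth 0.98 × 200 = 196 now. The away team offers 196 and keeps 200 − 196 = 4.

4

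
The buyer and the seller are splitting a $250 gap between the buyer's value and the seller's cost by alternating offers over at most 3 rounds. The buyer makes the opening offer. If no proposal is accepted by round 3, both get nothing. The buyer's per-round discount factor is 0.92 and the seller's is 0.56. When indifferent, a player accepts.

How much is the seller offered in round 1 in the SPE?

Work backward from the last round.
Round 3 (the buyer proposes): the seller will accept anything ≥ 0, so the buyer offers 0 and keeps 250.
Round 2 (the seller proposes): the buyer can get 250 next round, worth 0.92 × 250 = 230 now. The seller offers 230 and keeps 250 − 230 = 20.
Round 1 (the buyer proposes): the seller can get 20 next round, worth 0.56 × 20 = 11.2 now; the buyer offers that and keeps 238.8.

11.2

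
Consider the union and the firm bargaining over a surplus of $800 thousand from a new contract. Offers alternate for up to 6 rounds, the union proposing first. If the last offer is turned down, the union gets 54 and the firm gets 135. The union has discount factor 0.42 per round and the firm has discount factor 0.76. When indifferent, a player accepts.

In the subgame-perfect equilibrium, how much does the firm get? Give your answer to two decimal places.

522.97

Round 6 (the firm proposes): the union gets 54 if talks fail, so the firm offers 54 and keeps 746.
Round 5 (the union proposes): the firm can get 746 next round, worth 0.76 × 746 = 566.96 now, so the union offers 566.96, keeping 233.04.
Round 4 (the firm proposes): the union can get 233.04 next round, worth 0.42 × 233.04 = 97.8768 now, so the firm offers 97.8768, keeping 702.1232.
Round 3 (the union proposes): the firm can get 702.1232 next round, worth 0.76 × 702.1232 = 533.613632 now, so the union offers 533.613632, keeping 266.386368.
Round 2 (the firm proposes): the union can get 266.386368 next round, worth 0.42 × 266.386368 = 111.88227456 now; the firm offers that and keeps 688.11772544.
Round 1 (the union proposes): the firm can get 688.11772544 next round, worth 0.76 × 688.11772544 = 522.9694713344 now. The union offers 522.9694713344 and keeps 800 − 522.9694713344 = 277.0305286656.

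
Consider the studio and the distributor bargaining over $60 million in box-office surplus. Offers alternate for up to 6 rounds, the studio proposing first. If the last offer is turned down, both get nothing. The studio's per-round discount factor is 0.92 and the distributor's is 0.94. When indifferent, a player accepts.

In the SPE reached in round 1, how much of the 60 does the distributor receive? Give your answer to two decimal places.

By backward induction:
Round 6 (the distributor proposes): the studio will accept anything ≥ 0, so the distributor offers 0 and keeps 60.
Round 5 (the studio proposes): the distributor can get 60 next round, worth 0.94 × 60 = 56.4 now; the studio offers that and keeps 3.6.
Round 4 (the distributor proposes): the studio can get 3.6 next round, worth 0.92 × 3.6 = 3.312 now, so the distributor offers 3.312, keeping 56.688.
Round 3 (the studio proposes): the distributor can get 56.688 next round, worth 0.94 × 56.688 = 53.28672 now. The studio offers 53.28672 and keeps 60 − 53.28672 = 6.71328.
Round 2 (the distributor proposes): the studio can get 6.71328 next round, worth 0.92 × 6.71328 = 6.1762176 now, so the distributor offers 6.1762176, keeping 53.8237824.
Round 1 (the studio proposes): the distributor can get 53.8237824 next round, worth 0.94 × 53.8237824 = 50.594355456 now; the studio offers that and keeps 9.405644544.

50.59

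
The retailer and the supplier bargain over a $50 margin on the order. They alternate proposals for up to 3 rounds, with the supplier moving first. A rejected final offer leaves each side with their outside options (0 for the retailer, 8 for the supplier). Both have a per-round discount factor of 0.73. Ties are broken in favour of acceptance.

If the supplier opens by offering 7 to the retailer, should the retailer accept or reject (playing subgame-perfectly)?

Reject

Round 3 (the supplier proposes): the retailer will accept anything ≥ 0, so the supplier offers 0 and keeps 50.
Round 2 (the retailer proposes): the supplier can get 50 next round, worth 0.73 × 50 = 36.5 now. The retailer offers 36.5 and keeps 50 − 36.5 = 13.5.
So by rejecting in round 1, the retailer gets 13.5 next round, worth 0.73 × 13.5 = 9.855 now.
Offer 7 < 9.855, so the retailer rejects.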